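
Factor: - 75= - 3^1*5^2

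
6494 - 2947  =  3547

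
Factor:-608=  - 2^5*19^1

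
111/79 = 111/79=1.41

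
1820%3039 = 1820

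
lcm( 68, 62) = 2108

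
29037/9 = 9679/3 = 3226.33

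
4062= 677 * 6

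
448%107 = 20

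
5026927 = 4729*1063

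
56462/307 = 183  +  281/307  =  183.92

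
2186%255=146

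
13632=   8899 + 4733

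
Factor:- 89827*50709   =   - 4555037343 = - 3^1*43^1*2089^1*16903^1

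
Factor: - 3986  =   - 2^1*1993^1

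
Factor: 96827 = 96827^1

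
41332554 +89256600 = 130589154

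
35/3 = 35/3  =  11.67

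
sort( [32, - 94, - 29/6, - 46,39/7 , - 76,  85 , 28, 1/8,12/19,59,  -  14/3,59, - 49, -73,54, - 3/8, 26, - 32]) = [-94,  -  76, - 73, - 49, - 46, - 32,- 29/6,-14/3, - 3/8, 1/8, 12/19, 39/7,26,28,32,54, 59, 59,85]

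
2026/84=1013/42=24.12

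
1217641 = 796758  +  420883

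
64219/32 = 2006 + 27/32= 2006.84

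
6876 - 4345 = 2531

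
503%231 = 41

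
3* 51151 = 153453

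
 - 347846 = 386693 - 734539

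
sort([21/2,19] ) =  [21/2, 19] 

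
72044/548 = 18011/137 = 131.47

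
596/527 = 1 + 69/527  =  1.13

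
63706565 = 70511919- 6805354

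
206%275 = 206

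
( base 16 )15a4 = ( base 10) 5540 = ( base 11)4187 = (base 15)1995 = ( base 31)5NM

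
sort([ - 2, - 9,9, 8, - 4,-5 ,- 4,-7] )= [  -  9,  -  7, - 5, - 4, - 4, - 2,8 , 9]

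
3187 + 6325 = 9512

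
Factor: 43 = 43^1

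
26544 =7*3792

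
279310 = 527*530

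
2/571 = 2/571 =0.00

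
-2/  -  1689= 2/1689= 0.00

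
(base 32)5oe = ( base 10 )5902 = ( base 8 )13416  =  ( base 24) A5M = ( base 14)2218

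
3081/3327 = 1027/1109 = 0.93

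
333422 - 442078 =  - 108656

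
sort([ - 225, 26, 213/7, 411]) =[ - 225 , 26, 213/7,  411 ] 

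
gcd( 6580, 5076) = 188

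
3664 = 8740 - 5076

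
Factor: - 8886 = - 2^1*3^1 *1481^1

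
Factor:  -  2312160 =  - 2^5*3^1*5^1*4817^1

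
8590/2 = 4295 = 4295.00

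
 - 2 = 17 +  - 19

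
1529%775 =754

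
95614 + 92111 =187725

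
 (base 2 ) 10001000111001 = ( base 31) 93j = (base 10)8761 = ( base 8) 21071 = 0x2239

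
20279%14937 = 5342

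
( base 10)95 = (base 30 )35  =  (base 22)47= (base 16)5F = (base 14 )6B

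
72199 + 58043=130242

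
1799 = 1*1799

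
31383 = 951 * 33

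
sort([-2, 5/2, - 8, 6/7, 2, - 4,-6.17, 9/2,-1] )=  [-8, - 6.17,-4,-2, - 1, 6/7,2,5/2,9/2]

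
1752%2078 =1752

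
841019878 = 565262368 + 275757510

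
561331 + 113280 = 674611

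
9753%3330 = 3093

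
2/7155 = 2/7155 = 0.00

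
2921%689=165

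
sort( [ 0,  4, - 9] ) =[-9, 0, 4 ] 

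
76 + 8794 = 8870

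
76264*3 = 228792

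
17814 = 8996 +8818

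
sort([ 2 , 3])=[ 2, 3 ] 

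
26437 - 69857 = - 43420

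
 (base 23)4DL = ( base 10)2436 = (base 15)AC6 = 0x984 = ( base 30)2l6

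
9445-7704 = 1741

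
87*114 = 9918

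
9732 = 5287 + 4445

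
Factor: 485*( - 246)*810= - 2^2*3^5 * 5^2 * 41^1*97^1 = - 96641100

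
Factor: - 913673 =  - 107^1*8539^1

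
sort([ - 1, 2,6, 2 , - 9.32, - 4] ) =[ - 9.32,  -  4, - 1 , 2, 2,6]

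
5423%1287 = 275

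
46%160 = 46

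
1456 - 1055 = 401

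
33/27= 11/9 = 1.22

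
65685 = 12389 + 53296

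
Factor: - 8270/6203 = -2^1*5^1*827^1*6203^( - 1 ) 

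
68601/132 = 22867/44 = 519.70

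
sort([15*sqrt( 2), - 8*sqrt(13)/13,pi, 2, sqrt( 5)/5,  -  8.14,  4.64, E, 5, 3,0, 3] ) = [ - 8.14, - 8*sqrt(13) /13, 0, sqrt(5)/5, 2,E, 3,3, pi,4.64,5,15 * sqrt (2)] 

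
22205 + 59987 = 82192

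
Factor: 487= 487^1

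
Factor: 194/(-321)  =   - 2^1 * 3^(-1)*97^1 * 107^( - 1 )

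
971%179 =76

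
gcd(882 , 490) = 98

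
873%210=33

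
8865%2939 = 48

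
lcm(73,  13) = 949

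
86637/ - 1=  -  86637/1 = - 86637.00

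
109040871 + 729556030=838596901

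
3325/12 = 3325/12 = 277.08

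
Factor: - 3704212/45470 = -1852106/22735 = - 2^1 * 5^( - 1)*71^1*4547^( - 1)*13043^1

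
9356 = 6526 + 2830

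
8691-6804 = 1887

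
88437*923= 81627351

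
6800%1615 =340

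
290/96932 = 145/48466=0.00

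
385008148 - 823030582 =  - 438022434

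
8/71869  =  8/71869 = 0.00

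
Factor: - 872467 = - 89^1*9803^1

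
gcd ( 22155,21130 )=5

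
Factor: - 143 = - 11^1*13^1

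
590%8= 6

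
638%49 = 1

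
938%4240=938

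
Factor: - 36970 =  - 2^1*5^1*3697^1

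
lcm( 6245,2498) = 12490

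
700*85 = 59500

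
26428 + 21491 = 47919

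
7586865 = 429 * 17685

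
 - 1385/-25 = 55 + 2/5 =55.40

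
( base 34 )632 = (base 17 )1762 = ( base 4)1232000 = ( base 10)7040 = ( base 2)1101110000000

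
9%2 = 1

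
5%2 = 1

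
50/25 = 2 = 2.00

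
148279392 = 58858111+89421281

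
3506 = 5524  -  2018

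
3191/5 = 638 + 1/5 = 638.20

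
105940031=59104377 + 46835654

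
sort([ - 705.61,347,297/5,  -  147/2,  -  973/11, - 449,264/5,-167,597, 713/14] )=[-705.61, - 449,-167, - 973/11, -147/2,  713/14,264/5,297/5, 347, 597 ] 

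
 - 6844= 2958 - 9802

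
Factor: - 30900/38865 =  - 2^2 * 5^1*103^1 * 2591^(-1)=- 2060/2591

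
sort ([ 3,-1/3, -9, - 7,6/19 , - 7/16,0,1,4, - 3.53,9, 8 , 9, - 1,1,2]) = [-9, - 7, - 3.53, - 1, - 7/16,-1/3, 0, 6/19 , 1,1,  2, 3, 4,8,9 , 9]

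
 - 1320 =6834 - 8154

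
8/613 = 8/613= 0.01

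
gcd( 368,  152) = 8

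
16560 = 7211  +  9349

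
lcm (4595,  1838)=9190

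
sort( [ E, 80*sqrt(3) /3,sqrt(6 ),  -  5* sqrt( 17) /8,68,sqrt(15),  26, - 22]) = [-22, - 5*sqrt ( 17)/8, sqrt( 6), E, sqrt( 15),26, 80*sqrt(3)/3, 68 ]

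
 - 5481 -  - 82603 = 77122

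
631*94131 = 59396661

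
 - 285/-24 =11+7/8  =  11.88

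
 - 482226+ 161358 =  - 320868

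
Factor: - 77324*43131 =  - 3335061444 = - 2^2*3^1*11^1*13^1*1307^1*1487^1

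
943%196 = 159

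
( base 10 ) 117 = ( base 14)85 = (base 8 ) 165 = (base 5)432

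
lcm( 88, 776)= 8536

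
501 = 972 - 471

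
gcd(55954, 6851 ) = 1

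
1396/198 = 698/99 = 7.05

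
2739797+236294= 2976091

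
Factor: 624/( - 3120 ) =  - 5^( - 1) = - 1/5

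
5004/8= 625  +  1/2 = 625.50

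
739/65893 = 739/65893  =  0.01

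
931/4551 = 931/4551 = 0.20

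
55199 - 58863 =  - 3664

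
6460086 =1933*3342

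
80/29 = 2+22/29 = 2.76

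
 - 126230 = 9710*(  -  13)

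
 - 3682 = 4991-8673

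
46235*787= 36386945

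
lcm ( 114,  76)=228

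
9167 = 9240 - 73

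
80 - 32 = 48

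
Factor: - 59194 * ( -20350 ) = 2^2*5^2*11^1*17^1*37^1 * 1741^1  =  1204597900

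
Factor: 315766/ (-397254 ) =  -  31/39 = - 3^( - 1) * 13^ ( - 1)*31^1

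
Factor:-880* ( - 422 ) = 371360 = 2^5*5^1 * 11^1 * 211^1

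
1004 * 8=8032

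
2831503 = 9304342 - 6472839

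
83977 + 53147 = 137124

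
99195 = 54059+45136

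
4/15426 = 2/7713= 0.00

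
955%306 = 37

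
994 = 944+50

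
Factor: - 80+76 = -4 = - 2^2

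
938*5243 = 4917934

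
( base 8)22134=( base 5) 244213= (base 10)9308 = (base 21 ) 1025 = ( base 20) 1358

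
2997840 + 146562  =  3144402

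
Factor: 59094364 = 2^2*7^1 *53^1*39821^1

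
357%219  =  138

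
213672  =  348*614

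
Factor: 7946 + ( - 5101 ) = 5^1*569^1=2845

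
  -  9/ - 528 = 3/176 = 0.02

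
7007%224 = 63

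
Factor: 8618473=17^1 * 397^1*1277^1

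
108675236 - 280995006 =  - 172319770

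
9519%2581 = 1776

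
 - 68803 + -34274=-103077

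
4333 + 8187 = 12520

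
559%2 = 1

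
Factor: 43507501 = 137^1* 227^1*1399^1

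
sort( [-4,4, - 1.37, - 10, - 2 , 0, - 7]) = [ - 10, - 7,-4, -2, -1.37, 0, 4]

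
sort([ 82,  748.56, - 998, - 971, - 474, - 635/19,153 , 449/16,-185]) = [ - 998, - 971,  -  474, - 185, - 635/19,  449/16,82,153, 748.56] 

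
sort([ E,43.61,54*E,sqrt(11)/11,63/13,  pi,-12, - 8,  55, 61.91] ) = [-12 , - 8 , sqrt(11)/11, E,pi,63/13,43.61 , 55,61.91, 54*E]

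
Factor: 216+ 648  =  2^5*3^3 = 864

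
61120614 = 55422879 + 5697735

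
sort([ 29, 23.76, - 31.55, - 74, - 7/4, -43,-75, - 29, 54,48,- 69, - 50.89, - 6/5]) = [- 75, - 74, - 69, - 50.89,  -  43, - 31.55,-29,  -  7/4, - 6/5, 23.76,29 , 48,54]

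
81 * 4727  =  382887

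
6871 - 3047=3824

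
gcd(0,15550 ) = 15550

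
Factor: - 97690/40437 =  - 2^1*  3^( - 2 ) *5^1*4493^( - 1 )*9769^1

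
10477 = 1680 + 8797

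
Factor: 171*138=23598 = 2^1*3^3*19^1* 23^1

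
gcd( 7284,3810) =6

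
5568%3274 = 2294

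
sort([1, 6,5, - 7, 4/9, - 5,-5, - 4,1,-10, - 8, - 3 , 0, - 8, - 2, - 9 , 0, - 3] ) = [ - 10, - 9, - 8, - 8, - 7, - 5,-5, - 4, - 3, - 3,  -  2,0, 0,4/9 , 1, 1,5,6 ] 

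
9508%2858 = 934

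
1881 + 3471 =5352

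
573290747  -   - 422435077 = 995725824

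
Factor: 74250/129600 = 2^( - 5)*3^( - 1)*5^1 * 11^1 = 55/96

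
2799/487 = 5 + 364/487 = 5.75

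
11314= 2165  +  9149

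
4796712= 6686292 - 1889580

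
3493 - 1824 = 1669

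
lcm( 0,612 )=0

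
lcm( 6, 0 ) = 0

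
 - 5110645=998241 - 6108886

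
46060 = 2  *23030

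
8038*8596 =69094648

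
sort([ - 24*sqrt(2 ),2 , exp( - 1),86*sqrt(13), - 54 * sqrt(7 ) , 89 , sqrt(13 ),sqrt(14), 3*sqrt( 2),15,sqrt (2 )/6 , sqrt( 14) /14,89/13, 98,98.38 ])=[ - 54*sqrt( 7),-24*sqrt( 2 ) , sqrt(2)/6,sqrt(14)/14 , exp ( - 1), 2,  sqrt( 13), sqrt(14),  3*sqrt(2 ),89/13,15,89,98, 98.38,86*sqrt( 13) ]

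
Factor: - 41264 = - 2^4*2579^1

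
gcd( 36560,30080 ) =80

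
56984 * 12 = 683808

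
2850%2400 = 450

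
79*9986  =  788894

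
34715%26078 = 8637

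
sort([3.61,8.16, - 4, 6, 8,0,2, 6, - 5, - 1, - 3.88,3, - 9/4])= [ - 5,-4, - 3.88, - 9/4, - 1,0, 2, 3,3.61, 6,  6, 8,8.16 ] 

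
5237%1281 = 113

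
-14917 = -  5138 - 9779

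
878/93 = 878/93 = 9.44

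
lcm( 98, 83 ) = 8134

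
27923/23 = 27923/23 = 1214.04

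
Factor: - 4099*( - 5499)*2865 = 3^3*5^1*13^1*47^1 * 191^1*4099^1 = 64578248865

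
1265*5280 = 6679200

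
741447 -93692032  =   - 92950585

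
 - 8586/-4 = 2146+1/2   =  2146.50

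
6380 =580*11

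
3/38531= 3/38531 = 0.00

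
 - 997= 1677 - 2674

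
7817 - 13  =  7804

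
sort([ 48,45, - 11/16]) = [ - 11/16, 45, 48 ] 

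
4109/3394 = 1 + 715/3394 =1.21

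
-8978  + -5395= -14373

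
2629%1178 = 273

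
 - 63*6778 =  - 427014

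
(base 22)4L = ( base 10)109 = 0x6d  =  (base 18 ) 61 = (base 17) 67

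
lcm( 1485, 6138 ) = 92070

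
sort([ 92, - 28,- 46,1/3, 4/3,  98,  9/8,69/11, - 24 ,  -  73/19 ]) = [-46, -28,-24,-73/19,  1/3,9/8  ,  4/3,69/11 , 92,  98]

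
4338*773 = 3353274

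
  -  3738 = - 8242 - -4504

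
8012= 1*8012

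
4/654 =2/327 = 0.01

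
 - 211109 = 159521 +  - 370630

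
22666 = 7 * 3238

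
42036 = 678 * 62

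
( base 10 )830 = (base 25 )185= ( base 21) 1IB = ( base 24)1ae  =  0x33e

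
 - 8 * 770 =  - 6160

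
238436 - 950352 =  - 711916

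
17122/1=17122 = 17122.00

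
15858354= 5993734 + 9864620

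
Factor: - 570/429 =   -  190/143 = - 2^1 *5^1 * 11^ ( - 1 )*13^( - 1 )*19^1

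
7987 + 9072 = 17059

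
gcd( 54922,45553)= 1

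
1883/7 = 269 = 269.00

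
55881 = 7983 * 7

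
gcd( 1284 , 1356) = 12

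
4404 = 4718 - 314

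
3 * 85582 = 256746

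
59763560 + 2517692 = 62281252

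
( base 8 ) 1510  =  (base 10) 840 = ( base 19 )264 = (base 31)r3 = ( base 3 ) 1011010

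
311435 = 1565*199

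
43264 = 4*10816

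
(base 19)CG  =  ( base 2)11110100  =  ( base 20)c4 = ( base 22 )B2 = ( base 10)244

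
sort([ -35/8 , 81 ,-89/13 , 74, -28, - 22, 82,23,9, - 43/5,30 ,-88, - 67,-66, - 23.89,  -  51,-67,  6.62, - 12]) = [-88 , - 67, - 67, - 66,-51, - 28 ,-23.89,  -  22,- 12,-43/5, - 89/13, - 35/8, 6.62,9,23 , 30,74, 81, 82] 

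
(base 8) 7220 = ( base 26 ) 5da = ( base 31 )3r8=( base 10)3728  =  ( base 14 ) 1504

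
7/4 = 1+ 3/4 =1.75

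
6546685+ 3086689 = 9633374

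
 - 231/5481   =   - 11/261 = - 0.04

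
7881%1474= 511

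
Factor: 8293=8293^1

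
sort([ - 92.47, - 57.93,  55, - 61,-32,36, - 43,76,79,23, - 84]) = [ - 92.47, -84, - 61,  -  57.93, - 43 , - 32,23,36,55,76, 79] 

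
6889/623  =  11 + 36/623 = 11.06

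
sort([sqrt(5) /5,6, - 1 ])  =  [- 1, sqrt( 5) /5,6]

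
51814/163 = 51814/163 = 317.88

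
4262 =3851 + 411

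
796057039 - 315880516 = 480176523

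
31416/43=31416/43 = 730.60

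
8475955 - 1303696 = 7172259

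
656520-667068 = - 10548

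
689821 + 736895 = 1426716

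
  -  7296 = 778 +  -8074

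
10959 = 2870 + 8089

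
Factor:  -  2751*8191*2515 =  - 3^1*5^1*7^1  *131^1*503^1*8191^1=-56671604115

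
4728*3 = 14184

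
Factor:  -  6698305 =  - 5^1* 1339661^1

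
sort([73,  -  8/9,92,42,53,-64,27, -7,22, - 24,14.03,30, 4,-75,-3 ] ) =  [ - 75 , - 64, - 24,  -  7,-3, -8/9,4,14.03 , 22, 27,30 , 42,53,73,92] 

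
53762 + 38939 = 92701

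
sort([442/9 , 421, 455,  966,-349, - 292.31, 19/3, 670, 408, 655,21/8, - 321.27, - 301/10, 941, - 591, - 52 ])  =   [-591,-349, - 321.27,-292.31, - 52, - 301/10, 21/8 , 19/3,442/9,408,  421, 455,655, 670,  941, 966 ]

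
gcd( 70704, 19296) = 144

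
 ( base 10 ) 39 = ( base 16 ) 27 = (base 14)2b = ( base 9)43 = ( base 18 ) 23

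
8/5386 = 4/2693=0.00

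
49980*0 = 0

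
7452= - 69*(-108 ) 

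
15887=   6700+9187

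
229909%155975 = 73934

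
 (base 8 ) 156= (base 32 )3e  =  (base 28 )3q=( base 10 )110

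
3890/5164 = 1945/2582 =0.75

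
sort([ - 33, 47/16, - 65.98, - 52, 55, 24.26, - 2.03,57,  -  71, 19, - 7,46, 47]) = [ - 71, - 65.98, - 52 , - 33, - 7,-2.03, 47/16,  19,24.26, 46, 47, 55, 57 ] 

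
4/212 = 1/53= 0.02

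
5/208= 5/208 = 0.02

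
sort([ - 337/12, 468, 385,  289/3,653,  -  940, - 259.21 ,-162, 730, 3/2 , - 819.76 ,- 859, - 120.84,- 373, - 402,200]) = [ - 940,  -  859,  -  819.76, - 402, - 373,  -  259.21, - 162,- 120.84,-337/12, 3/2, 289/3,200 , 385,  468, 653, 730] 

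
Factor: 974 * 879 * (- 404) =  - 2^3*3^1*101^1 *293^1*487^1=- 345882984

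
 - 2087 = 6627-8714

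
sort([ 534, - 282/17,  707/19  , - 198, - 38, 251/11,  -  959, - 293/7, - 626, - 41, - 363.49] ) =[-959 , - 626, - 363.49, - 198,-293/7, - 41,  -  38, - 282/17,251/11 , 707/19,534 ] 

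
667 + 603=1270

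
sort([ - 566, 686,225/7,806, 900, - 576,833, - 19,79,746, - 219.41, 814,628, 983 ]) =[ - 576, - 566,- 219.41, - 19, 225/7 , 79, 628,  686,746, 806, 814,833, 900,983 ] 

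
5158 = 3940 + 1218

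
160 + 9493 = 9653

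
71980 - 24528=47452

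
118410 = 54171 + 64239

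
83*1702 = 141266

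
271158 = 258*1051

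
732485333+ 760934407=1493419740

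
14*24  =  336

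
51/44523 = 1/873 = 0.00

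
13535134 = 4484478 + 9050656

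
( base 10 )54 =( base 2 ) 110110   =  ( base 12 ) 46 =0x36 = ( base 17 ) 33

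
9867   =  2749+7118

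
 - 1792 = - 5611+3819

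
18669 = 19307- 638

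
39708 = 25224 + 14484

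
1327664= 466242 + 861422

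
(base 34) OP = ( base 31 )R4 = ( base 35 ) O1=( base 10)841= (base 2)1101001001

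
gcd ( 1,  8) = 1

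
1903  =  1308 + 595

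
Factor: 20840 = 2^3 * 5^1*521^1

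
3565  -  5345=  - 1780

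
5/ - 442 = - 1 + 437/442 = - 0.01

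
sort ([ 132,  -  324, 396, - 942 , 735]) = [ - 942, - 324,132, 396, 735 ]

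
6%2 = 0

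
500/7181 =500/7181 = 0.07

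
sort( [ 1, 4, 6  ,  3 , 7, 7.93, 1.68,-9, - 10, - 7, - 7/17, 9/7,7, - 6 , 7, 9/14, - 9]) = [ - 10 ,-9,- 9, - 7,-6, - 7/17, 9/14, 1, 9/7 , 1.68,3, 4, 6,7, 7 , 7, 7.93]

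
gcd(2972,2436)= 4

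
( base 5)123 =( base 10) 38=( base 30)18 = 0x26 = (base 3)1102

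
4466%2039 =388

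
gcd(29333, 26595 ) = 1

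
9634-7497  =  2137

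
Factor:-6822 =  - 2^1*3^2*379^1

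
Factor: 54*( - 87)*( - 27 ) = 2^1*3^7*29^1= 126846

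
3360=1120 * 3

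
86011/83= 86011/83 = 1036.28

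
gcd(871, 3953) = 67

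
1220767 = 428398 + 792369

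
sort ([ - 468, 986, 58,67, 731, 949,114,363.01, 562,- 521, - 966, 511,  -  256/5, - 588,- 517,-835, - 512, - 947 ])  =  [ - 966,- 947,-835,-588, - 521, - 517, - 512, - 468, - 256/5, 58,67, 114, 363.01,  511, 562,  731 , 949,986 ]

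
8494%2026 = 390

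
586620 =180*3259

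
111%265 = 111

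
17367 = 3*5789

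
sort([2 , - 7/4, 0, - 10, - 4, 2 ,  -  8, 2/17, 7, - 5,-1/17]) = [  -  10, - 8,  -  5, - 4, - 7/4,- 1/17,0,2/17, 2, 2, 7 ] 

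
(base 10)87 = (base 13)69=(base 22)3L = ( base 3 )10020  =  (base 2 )1010111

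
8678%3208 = 2262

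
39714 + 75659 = 115373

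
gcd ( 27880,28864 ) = 328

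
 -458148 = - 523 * 876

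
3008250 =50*60165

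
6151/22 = 279+13/22= 279.59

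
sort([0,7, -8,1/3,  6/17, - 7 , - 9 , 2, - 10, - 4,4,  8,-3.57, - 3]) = [-10, - 9, - 8, - 7,-4, - 3.57, - 3,  0 , 1/3,  6/17, 2, 4,7, 8] 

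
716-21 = 695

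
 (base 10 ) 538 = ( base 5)4123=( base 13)325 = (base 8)1032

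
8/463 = 8/463 = 0.02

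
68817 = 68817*1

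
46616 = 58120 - 11504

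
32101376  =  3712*8648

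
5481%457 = 454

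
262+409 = 671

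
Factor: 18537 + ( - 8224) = 10313 = 10313^1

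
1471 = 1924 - 453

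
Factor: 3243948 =2^2*3^1*270329^1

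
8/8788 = 2/2197 = 0.00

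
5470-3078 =2392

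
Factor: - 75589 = -269^1 * 281^1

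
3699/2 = 1849 + 1/2= 1849.50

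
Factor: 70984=2^3*19^1*467^1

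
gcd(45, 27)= 9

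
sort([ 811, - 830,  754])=[ -830, 754, 811]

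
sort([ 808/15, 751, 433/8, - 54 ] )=[ - 54, 808/15, 433/8, 751 ] 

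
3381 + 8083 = 11464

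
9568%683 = 6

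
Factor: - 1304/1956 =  - 2^1*3^( - 1 )  =  - 2/3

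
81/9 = 9 = 9.00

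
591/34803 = 197/11601= 0.02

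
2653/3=884 + 1/3 = 884.33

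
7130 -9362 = -2232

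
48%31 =17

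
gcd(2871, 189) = 9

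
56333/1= 56333 = 56333.00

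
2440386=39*62574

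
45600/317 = 45600/317  =  143.85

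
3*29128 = 87384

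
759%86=71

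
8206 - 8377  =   - 171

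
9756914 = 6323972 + 3432942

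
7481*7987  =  59750747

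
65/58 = 1 + 7/58 = 1.12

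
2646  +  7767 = 10413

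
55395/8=55395/8 = 6924.38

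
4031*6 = 24186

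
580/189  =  580/189 = 3.07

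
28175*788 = 22201900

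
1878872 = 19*98888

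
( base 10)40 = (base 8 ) 50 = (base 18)24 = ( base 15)2a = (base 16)28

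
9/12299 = 9/12299 = 0.00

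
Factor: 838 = 2^1*419^1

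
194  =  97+97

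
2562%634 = 26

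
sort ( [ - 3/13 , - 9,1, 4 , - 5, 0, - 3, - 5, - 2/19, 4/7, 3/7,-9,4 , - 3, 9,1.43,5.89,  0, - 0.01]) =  [ - 9, - 9, - 5, - 5, - 3, - 3, - 3/13, - 2/19, - 0.01,  0,0, 3/7 , 4/7, 1, 1.43, 4, 4 , 5.89,9] 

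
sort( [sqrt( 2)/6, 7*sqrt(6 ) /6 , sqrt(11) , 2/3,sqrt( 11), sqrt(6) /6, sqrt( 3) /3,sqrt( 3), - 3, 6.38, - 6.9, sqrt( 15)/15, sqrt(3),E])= [ - 6.9 , - 3, sqrt (2) /6,sqrt( 15 ) /15, sqrt(6 ) /6, sqrt( 3)/3, 2/3,sqrt( 3), sqrt(3 ),E, 7*sqrt(6)/6, sqrt (11),  sqrt( 11), 6.38]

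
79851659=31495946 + 48355713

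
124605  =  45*2769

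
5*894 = 4470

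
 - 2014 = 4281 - 6295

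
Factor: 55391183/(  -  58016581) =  - 7^( - 1 )*37^1*  491^1*3049^1*8288083^ (-1) 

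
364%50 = 14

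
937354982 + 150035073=1087390055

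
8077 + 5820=13897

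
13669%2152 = 757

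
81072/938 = 86 + 202/469 =86.43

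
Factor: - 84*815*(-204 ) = 2^4*3^2*5^1*7^1*17^1*163^1 = 13965840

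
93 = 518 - 425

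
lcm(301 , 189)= 8127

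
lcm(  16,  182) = 1456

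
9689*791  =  7663999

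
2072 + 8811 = 10883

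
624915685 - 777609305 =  - 152693620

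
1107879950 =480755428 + 627124522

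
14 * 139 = 1946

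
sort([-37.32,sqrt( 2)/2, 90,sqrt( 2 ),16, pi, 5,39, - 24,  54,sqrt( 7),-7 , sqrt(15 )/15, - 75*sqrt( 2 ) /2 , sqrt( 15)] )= [ - 75*sqrt( 2 ) /2, - 37.32,-24,-7,sqrt( 15)/15,  sqrt( 2)/2,sqrt( 2 ),  sqrt( 7),pi, sqrt( 15),  5,16,39,54,90 ]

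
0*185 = 0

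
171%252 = 171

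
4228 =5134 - 906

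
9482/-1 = - 9482+0/1 = -9482.00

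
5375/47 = 114+17/47 = 114.36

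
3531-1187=2344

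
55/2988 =55/2988 = 0.02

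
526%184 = 158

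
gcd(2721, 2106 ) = 3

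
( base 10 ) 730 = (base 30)oa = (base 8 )1332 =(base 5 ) 10410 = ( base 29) P5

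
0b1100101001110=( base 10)6478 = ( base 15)1DBD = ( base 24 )b5m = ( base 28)87A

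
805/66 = 12 + 13/66 = 12.20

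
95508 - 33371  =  62137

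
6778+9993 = 16771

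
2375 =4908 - 2533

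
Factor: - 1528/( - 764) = 2 = 2^1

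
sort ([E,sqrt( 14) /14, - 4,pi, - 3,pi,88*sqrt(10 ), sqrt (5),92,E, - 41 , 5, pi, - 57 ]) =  [-57, - 41, - 4, - 3,sqrt(14) /14,sqrt( 5),E, E , pi,  pi,pi, 5,  92,88* sqrt ( 10) ] 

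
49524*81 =4011444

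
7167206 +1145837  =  8313043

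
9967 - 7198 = 2769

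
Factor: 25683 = 3^1*7^1*1223^1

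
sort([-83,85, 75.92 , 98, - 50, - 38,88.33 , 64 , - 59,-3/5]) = [ - 83, - 59, - 50, - 38,  -  3/5,64, 75.92,85,88.33,98 ]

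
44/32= 1 + 3/8 =1.38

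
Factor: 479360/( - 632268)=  - 2^5  *3^( - 2 ) *5^1*13^( - 1 )*107^1 * 193^ ( - 1) =- 17120/22581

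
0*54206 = 0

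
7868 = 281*28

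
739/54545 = 739/54545 = 0.01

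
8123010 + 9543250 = 17666260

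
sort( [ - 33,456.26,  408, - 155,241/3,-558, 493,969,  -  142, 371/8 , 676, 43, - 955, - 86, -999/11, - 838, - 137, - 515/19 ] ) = [-955, - 838 , - 558, -155, - 142,- 137, - 999/11,-86, - 33,-515/19,  43, 371/8, 241/3 , 408, 456.26, 493, 676, 969]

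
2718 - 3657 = -939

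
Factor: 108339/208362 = 469/902 =2^( - 1)*7^1*11^(-1 )*41^( - 1) *67^1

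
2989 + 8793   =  11782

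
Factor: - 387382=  -2^1*29^1*6679^1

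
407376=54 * 7544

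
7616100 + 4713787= 12329887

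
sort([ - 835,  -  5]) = [  -  835,-5 ] 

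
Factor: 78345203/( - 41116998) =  - 2^( - 1)*3^(-1)*13^ ( - 1 ) * 151^(  -  1 )*3491^( - 1) *78345203^1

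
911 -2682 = -1771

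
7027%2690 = 1647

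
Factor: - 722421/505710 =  - 2^( - 1 ) * 3^( -1)*5^( - 1 )*7^1 *1873^(-1)* 11467^1 =- 80269/56190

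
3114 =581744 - 578630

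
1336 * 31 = 41416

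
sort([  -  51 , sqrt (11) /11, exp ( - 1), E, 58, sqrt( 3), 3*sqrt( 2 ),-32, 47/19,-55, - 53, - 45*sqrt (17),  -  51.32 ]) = [ - 45*sqrt( 17), - 55,-53, - 51.32, - 51,  -  32, sqrt( 11 ) /11,exp (-1 ),sqrt(3 ),  47/19 , E, 3*sqrt( 2),58] 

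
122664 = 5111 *24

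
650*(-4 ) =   -  2600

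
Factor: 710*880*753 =2^5*3^1*5^2 * 11^1*71^1*251^1 = 470474400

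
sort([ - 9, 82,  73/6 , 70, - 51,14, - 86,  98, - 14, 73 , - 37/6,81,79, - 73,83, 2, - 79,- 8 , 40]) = [ - 86,-79 , - 73,-51 , - 14, - 9, - 8, - 37/6, 2,  73/6, 14,40, 70, 73 , 79,  81,  82 , 83,98]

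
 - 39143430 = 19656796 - 58800226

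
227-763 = -536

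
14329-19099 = - 4770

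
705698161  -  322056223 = 383641938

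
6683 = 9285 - 2602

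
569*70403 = 40059307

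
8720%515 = 480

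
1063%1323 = 1063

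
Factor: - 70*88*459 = -2827440 = - 2^4* 3^3*5^1*7^1*11^1*17^1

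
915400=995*920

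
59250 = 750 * 79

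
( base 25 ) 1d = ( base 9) 42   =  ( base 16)26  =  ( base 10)38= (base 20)1i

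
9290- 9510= - 220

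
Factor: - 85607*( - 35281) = 35281^1*85607^1  =  3020300567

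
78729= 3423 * 23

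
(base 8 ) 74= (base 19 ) 33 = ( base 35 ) 1p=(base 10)60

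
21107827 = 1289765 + 19818062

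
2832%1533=1299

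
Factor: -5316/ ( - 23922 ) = 2/9 = 2^1*3^(-2 ) 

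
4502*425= 1913350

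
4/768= 1/192 = 0.01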